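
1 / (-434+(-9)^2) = -1 / 353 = -0.00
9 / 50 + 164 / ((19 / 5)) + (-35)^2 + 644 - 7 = 1810071 / 950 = 1905.34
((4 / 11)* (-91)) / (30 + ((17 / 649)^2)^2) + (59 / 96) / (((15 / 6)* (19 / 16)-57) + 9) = -1.12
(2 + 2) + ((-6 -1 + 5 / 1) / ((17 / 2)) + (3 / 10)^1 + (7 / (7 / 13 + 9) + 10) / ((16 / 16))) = 155977 / 10540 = 14.80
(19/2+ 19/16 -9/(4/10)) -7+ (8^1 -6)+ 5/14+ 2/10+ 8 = -4623/560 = -8.26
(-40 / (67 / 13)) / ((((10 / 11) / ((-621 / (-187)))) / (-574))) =18535608 / 1139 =16273.58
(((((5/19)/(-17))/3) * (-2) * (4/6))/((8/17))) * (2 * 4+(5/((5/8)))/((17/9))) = 520/2907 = 0.18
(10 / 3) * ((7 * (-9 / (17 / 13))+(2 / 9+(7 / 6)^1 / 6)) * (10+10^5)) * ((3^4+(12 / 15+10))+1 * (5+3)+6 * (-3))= -199264274435 / 153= -1302380878.66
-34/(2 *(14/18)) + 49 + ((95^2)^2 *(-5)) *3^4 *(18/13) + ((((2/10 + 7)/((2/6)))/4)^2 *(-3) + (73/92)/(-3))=-28679335254926767/627900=-45675004387.52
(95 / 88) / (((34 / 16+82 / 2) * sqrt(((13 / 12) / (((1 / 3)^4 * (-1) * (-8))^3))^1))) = 608 * sqrt(78) / 7193043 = 0.00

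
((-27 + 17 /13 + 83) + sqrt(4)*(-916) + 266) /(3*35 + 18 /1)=-19613 /1599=-12.27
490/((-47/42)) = -20580/47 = -437.87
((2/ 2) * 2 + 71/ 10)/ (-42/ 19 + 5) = 1729/ 530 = 3.26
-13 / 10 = -1.30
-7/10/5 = -7/50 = -0.14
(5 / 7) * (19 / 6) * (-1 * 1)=-95 / 42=-2.26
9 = 9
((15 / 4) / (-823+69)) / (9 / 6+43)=-15 / 134212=-0.00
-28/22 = -14/11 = -1.27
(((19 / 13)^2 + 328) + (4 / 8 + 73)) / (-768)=-136429 / 259584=-0.53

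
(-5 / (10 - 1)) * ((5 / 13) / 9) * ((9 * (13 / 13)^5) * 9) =-25 / 13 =-1.92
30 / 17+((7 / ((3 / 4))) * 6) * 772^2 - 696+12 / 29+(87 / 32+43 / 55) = 28958311261053 / 867680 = 33374413.68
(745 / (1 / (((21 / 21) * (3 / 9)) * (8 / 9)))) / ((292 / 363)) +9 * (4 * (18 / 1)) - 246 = 444404 / 657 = 676.41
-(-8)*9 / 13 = 72 / 13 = 5.54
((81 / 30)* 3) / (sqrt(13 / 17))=81* sqrt(221) / 130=9.26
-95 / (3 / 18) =-570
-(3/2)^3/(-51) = 9/136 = 0.07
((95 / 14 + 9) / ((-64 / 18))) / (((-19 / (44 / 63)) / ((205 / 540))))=99671 / 1608768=0.06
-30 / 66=-5 / 11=-0.45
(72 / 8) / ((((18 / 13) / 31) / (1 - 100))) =-39897 / 2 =-19948.50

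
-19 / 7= -2.71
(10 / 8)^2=25 / 16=1.56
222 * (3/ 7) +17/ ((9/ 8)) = 6946/ 63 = 110.25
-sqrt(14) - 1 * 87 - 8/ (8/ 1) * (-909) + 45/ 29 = 23883/ 29 - sqrt(14) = 819.81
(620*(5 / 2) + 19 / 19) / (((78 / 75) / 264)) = 5118300 / 13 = 393715.38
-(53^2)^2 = -7890481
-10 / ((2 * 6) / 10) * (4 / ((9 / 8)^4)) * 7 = -2867200 / 19683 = -145.67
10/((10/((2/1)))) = 2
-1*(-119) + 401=520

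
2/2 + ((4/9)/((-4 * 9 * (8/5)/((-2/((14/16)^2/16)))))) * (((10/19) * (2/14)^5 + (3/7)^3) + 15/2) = 4365217637/1267432677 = 3.44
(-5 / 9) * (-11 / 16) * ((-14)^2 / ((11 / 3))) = 245 / 12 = 20.42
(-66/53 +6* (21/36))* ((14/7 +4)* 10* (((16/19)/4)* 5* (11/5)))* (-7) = -2208360/1007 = -2193.01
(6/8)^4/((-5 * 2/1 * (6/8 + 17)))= -0.00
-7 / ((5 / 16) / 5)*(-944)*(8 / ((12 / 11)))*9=6978048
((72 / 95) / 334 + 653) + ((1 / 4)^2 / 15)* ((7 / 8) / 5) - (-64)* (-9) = 2345572931 / 30460800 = 77.00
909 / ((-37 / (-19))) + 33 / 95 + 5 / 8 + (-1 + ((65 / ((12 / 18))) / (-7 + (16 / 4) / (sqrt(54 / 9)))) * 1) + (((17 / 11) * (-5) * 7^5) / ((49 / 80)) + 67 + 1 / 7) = -63659983243651 / 300968360-195 * sqrt(6) / 139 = -211520.63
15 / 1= 15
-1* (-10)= 10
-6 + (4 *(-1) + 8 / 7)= -8.86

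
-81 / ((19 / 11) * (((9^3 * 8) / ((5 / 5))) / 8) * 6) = -0.01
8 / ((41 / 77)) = 616 / 41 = 15.02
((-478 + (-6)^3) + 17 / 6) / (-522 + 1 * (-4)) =4147 / 3156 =1.31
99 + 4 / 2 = 101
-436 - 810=-1246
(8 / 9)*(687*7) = 12824 / 3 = 4274.67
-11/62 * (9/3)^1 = -33/62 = -0.53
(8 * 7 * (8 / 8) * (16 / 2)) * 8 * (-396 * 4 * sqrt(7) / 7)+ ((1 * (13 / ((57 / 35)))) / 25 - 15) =-811008 * sqrt(7) - 4184 / 285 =-2145740.16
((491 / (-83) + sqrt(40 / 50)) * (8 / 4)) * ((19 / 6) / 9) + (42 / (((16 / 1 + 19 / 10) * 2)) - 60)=-25267621 / 401139 + 38 * sqrt(5) / 135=-62.36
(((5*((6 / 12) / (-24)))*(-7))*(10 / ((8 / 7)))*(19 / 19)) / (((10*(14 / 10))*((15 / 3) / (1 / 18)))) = 35 / 6912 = 0.01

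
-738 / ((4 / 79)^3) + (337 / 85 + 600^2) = -14484957451 / 2720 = -5325352.00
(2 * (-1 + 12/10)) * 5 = 2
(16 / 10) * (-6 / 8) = -6 / 5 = -1.20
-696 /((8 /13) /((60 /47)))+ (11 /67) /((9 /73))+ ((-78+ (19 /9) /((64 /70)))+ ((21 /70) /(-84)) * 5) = -3212720219 /2116128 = -1518.21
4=4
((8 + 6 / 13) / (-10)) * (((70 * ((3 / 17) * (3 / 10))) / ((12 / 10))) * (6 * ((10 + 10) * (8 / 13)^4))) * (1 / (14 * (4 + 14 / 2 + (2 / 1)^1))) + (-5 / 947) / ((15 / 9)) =-19446781659 / 77706798091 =-0.25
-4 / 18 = -2 / 9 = -0.22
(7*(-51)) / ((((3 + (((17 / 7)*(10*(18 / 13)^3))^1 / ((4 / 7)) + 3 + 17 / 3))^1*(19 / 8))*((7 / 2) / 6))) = -32269536 / 15589025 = -2.07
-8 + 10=2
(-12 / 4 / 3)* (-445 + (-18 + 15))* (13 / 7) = 832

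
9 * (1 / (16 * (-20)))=-9 / 320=-0.03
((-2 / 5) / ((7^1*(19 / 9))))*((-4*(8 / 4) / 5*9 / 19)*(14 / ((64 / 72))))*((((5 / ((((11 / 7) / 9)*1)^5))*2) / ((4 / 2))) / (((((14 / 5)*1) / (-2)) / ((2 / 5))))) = -826841416968 / 290697055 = -2844.34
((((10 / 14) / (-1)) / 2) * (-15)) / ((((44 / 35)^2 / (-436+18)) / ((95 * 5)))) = -118453125 / 176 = -673029.12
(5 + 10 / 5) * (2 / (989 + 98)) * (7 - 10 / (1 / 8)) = -1022 / 1087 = -0.94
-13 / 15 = -0.87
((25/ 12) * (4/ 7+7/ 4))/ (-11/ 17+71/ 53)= 112625/ 16128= 6.98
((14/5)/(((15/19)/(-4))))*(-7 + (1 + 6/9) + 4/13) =208544/2925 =71.30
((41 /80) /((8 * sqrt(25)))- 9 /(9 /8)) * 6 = -47.92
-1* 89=-89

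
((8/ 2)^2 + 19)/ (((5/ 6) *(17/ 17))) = 42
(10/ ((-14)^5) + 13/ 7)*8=499403/ 33614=14.86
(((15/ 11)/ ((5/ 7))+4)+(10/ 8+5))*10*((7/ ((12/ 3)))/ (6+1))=2675/ 88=30.40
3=3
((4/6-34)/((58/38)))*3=-1900/29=-65.52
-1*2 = -2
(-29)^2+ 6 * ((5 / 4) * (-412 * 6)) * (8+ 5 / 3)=-178379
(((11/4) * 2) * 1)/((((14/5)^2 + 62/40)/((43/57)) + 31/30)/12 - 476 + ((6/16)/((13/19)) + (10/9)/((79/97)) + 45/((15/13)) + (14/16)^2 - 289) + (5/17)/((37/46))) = -2199959704800/288727905194207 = -0.01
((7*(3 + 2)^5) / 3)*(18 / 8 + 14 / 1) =1421875 / 12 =118489.58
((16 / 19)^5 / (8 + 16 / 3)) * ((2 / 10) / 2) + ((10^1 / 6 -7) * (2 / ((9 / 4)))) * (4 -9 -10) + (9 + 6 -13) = 40733598022 / 557122275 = 73.11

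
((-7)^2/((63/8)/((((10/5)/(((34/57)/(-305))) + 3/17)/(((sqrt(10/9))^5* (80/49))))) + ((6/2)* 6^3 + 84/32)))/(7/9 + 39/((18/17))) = 0.00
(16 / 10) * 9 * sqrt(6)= 72 * sqrt(6) / 5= 35.27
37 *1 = 37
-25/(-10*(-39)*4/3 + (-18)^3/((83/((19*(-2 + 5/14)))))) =-14525/1576412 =-0.01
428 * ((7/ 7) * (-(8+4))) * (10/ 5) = -10272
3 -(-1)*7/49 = 22/7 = 3.14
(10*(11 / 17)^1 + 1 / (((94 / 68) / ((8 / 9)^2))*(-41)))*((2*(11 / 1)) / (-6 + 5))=-376916716 / 2653479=-142.05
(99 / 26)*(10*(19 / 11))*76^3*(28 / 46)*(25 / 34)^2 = 821022300000 / 86411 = 9501363.25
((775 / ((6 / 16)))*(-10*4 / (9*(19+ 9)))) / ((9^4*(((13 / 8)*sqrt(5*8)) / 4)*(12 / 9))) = -24800*sqrt(10) / 5373459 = -0.01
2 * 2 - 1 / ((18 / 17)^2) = 1007 / 324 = 3.11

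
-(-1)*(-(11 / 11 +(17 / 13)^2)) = -2.71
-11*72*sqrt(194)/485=-792*sqrt(194)/485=-22.74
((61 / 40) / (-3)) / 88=-61 / 10560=-0.01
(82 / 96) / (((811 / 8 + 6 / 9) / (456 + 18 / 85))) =794949 / 208165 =3.82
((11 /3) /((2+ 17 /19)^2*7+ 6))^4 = 248656346483281 /24041571556007039841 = 0.00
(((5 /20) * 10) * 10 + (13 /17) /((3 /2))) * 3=1301 /17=76.53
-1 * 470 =-470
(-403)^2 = 162409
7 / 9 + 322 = 2905 / 9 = 322.78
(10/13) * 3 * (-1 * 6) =-180/13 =-13.85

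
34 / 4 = 17 / 2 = 8.50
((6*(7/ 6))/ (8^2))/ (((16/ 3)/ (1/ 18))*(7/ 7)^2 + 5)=0.00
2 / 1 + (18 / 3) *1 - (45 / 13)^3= -73549 / 2197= -33.48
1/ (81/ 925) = 925/ 81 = 11.42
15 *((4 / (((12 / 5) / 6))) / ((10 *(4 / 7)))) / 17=105 / 68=1.54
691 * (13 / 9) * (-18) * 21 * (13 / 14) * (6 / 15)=-700674 / 5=-140134.80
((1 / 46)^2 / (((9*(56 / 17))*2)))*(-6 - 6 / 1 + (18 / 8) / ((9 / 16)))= -0.00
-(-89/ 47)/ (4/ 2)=89/ 94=0.95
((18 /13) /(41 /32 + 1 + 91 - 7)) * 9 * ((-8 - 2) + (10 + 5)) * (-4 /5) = -20736 /35893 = -0.58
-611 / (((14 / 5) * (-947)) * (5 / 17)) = 10387 / 13258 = 0.78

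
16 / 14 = 8 / 7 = 1.14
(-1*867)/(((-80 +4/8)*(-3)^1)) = -578/159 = -3.64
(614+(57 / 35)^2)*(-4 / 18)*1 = -137.03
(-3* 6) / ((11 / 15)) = -270 / 11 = -24.55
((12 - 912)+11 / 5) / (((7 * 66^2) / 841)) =-3775249 / 152460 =-24.76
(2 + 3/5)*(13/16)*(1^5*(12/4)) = 6.34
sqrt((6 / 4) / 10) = sqrt(15) / 10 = 0.39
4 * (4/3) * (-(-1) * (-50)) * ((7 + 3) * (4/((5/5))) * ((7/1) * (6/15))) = -89600/3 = -29866.67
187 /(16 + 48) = 187 /64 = 2.92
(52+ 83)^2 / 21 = 6075 / 7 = 867.86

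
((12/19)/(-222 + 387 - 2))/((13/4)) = 48/40261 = 0.00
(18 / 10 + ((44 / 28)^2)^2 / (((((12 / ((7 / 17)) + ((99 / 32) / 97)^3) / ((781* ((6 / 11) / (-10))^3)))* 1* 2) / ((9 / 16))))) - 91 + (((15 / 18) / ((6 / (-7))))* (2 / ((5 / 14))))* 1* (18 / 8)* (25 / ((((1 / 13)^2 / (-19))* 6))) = 342782476181445924149567 / 2092617769039707000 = 163805.58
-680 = -680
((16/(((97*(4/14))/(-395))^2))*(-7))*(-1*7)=159258.59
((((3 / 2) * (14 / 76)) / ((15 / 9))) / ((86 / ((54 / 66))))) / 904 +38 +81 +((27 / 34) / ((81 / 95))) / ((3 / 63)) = 765466656199 / 5524488640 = 138.56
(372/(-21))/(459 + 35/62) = -7688/199451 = -0.04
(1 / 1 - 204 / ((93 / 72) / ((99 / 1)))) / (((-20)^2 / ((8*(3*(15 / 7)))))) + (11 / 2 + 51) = -302818 / 155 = -1953.66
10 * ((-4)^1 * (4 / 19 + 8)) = -6240 / 19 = -328.42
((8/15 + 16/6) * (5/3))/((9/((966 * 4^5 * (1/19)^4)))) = 5275648/1172889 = 4.50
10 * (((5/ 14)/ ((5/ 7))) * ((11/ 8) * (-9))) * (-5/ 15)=165/ 8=20.62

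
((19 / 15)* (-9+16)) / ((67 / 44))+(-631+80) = -547903 / 1005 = -545.18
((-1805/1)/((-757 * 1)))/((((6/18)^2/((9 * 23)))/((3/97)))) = 10088145/73429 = 137.39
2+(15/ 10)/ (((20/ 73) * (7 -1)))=2.91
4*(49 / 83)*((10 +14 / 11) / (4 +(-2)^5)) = -868 / 913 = -0.95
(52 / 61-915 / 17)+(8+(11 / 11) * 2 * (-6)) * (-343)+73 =1443534 / 1037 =1392.03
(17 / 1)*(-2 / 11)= -34 / 11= -3.09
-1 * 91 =-91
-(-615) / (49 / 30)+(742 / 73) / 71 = 376.67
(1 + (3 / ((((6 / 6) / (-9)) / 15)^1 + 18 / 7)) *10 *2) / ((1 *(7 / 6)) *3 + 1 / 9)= 1064214 / 157495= 6.76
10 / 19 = 0.53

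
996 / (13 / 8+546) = 7968 / 4381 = 1.82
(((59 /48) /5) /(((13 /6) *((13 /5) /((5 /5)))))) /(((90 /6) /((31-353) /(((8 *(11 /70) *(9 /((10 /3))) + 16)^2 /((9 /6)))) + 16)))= 10001438159 /233610106080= 0.04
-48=-48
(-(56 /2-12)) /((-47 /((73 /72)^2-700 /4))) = -901871 /15228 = -59.22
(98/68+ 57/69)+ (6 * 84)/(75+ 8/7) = 3703905/416806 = 8.89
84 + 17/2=185/2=92.50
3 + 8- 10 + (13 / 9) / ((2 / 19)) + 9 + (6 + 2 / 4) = 272 / 9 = 30.22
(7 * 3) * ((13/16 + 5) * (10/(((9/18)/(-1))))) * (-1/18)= 135.62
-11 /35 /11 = -1 /35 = -0.03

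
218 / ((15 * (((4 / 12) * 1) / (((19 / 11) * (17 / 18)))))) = 71.13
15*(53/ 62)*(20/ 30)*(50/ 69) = 13250/ 2139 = 6.19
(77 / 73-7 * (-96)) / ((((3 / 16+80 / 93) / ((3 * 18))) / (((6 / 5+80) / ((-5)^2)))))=1602861535296 / 14225875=112672.26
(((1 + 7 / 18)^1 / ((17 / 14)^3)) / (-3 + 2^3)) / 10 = 686 / 44217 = 0.02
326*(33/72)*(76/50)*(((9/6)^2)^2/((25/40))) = 1839.62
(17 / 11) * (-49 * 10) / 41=-8330 / 451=-18.47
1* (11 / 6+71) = 437 / 6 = 72.83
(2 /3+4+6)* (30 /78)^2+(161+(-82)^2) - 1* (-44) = 3513803 /507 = 6930.58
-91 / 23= -3.96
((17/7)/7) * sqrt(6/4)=17 * sqrt(6)/98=0.42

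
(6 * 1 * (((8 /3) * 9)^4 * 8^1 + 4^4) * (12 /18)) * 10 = 106178560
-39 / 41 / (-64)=39 / 2624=0.01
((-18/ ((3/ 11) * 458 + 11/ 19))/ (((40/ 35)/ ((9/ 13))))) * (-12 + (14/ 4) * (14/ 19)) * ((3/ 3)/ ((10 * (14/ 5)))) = 159489/ 5455216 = 0.03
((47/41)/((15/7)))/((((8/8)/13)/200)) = 171080/123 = 1390.89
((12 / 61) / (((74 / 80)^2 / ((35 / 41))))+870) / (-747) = -331048670 / 284181127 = -1.16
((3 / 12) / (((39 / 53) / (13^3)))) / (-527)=-8957 / 6324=-1.42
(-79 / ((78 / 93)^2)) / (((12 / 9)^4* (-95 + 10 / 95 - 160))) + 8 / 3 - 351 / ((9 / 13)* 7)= -1225377828559 / 17600314368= -69.62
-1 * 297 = -297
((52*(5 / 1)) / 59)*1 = 4.41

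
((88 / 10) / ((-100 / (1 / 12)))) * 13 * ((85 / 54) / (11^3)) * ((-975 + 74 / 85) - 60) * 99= 103883 / 9000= 11.54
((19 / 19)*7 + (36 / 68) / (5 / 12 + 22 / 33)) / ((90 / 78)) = 331 / 51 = 6.49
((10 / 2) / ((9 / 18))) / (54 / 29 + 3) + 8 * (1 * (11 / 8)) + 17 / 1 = 4238 / 141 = 30.06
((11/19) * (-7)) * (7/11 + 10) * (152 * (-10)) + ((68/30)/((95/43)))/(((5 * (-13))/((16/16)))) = 6068788538/92625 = 65519.98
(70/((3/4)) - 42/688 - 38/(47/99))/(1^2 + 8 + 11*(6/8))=641695/836694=0.77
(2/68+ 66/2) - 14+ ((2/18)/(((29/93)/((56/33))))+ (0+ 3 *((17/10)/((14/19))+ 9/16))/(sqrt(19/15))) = 4821 *sqrt(285)/10640+ 1916561/97614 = 27.28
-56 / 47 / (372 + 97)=-8 / 3149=-0.00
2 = 2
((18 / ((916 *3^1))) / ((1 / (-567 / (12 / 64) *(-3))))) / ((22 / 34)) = 231336 / 2519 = 91.84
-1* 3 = -3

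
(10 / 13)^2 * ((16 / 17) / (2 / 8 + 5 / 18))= 57600 / 54587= 1.06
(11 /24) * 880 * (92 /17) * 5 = 556600 /51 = 10913.73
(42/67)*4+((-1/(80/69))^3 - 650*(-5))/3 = 1085.63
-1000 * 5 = -5000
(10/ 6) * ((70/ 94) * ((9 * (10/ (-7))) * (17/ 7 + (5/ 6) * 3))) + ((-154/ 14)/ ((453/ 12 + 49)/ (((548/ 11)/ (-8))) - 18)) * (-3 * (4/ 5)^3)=-28487935227/ 359802625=-79.18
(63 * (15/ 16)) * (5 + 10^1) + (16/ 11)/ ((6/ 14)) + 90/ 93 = 14572417/ 16368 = 890.30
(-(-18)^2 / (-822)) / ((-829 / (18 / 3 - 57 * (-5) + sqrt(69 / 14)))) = -15714 / 113573 - 27 * sqrt(966) / 795011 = -0.14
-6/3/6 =-1/3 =-0.33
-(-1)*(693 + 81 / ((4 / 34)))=2763 / 2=1381.50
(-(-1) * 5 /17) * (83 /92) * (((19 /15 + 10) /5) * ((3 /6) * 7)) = 98189 /46920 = 2.09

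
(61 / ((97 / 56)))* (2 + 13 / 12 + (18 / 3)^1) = 93086 / 291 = 319.88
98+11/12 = 1187/12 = 98.92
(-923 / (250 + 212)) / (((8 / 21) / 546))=-251979 / 88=-2863.40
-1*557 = -557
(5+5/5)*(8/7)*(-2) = -96/7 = -13.71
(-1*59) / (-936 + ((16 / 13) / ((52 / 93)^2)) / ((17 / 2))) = 2203591 / 34941366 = 0.06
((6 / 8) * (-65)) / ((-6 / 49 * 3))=3185 / 24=132.71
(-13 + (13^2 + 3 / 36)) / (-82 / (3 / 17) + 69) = -1873 / 4748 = -0.39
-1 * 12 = -12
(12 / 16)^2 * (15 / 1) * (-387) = -52245 / 16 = -3265.31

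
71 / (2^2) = 71 / 4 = 17.75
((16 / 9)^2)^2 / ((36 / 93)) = 25.80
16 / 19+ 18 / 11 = 518 / 209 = 2.48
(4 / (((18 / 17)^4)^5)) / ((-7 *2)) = -4064231406647572522401601 / 44618826757386273610530816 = -0.09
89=89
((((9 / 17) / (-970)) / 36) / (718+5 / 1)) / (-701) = 1 / 33430045080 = 0.00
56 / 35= 8 / 5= 1.60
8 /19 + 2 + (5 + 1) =160 /19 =8.42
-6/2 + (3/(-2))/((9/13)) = -31/6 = -5.17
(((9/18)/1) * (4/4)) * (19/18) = 19/36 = 0.53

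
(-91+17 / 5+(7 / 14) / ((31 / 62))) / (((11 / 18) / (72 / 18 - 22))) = 140292 / 55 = 2550.76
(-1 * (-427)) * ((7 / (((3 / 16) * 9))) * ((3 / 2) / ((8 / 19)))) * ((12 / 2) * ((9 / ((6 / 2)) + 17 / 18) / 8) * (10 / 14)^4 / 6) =51430625 / 63504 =809.88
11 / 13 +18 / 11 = 355 / 143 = 2.48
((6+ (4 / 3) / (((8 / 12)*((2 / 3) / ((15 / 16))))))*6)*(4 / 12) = 141 / 8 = 17.62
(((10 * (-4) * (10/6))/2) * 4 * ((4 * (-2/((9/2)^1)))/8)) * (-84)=-22400/9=-2488.89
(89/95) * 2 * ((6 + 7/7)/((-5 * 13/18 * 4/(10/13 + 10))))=-156996/16055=-9.78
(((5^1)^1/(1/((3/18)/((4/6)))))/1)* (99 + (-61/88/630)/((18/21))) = 123.75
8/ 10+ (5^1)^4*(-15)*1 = -46871/ 5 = -9374.20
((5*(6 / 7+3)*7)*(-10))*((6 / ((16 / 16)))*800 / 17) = -6480000 / 17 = -381176.47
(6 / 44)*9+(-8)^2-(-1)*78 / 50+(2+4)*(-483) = -1557167 / 550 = -2831.21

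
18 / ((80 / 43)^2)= 16641 / 3200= 5.20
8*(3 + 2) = 40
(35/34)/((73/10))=175/1241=0.14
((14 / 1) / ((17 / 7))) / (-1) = -98 / 17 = -5.76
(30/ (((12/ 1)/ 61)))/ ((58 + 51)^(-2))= 3623705/ 2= 1811852.50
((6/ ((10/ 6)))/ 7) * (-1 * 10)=-36/ 7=-5.14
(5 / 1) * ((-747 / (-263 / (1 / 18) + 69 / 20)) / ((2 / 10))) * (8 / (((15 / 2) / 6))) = 796800 / 31537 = 25.27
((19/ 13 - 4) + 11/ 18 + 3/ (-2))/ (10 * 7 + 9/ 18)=-802/ 16497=-0.05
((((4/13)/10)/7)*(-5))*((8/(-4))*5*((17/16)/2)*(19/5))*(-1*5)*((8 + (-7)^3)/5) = 108205/728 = 148.63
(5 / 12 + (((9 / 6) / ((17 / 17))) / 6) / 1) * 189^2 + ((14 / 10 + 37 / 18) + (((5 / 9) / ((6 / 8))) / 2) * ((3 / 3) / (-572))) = 23817.45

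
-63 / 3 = -21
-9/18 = -1/2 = -0.50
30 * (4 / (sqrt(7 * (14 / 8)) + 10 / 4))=20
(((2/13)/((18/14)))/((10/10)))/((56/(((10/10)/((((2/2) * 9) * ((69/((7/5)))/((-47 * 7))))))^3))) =-12214672127/14009759068500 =-0.00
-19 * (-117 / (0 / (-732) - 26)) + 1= -169 / 2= -84.50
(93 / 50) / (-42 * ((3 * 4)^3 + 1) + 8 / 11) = -1023 / 39939500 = -0.00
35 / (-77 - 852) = -35 / 929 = -0.04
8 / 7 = 1.14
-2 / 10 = -1 / 5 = -0.20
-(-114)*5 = 570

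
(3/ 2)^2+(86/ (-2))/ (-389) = 3673/ 1556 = 2.36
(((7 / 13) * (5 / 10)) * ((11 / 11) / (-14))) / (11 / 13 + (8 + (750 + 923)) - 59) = -1 / 84388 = -0.00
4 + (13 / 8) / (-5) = 147 / 40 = 3.68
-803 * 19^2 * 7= -2029181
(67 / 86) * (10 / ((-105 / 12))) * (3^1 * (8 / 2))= -3216 / 301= -10.68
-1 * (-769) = 769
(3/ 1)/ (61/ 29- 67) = -87/ 1882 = -0.05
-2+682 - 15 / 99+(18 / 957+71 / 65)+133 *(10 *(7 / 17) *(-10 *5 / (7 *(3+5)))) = 406051003 / 2114970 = 191.99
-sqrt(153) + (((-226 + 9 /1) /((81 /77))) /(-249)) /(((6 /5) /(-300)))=-4177250 /20169- 3 * sqrt(17)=-219.48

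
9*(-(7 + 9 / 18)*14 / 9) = -105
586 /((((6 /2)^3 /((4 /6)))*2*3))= 2.41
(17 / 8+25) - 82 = -439 / 8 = -54.88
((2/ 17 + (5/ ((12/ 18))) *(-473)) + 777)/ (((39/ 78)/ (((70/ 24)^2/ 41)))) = -115386425/ 100368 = -1149.63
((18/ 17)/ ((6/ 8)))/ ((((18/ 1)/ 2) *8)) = 1/ 51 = 0.02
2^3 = 8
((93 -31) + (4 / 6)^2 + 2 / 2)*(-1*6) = -1142 / 3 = -380.67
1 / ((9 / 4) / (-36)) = -16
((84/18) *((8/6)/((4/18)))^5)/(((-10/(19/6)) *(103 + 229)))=-14364/415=-34.61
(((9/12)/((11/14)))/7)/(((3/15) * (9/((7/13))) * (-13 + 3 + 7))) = -35/2574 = -0.01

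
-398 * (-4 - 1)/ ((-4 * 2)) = -995/ 4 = -248.75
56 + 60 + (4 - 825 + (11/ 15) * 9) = -3492/ 5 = -698.40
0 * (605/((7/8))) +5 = 5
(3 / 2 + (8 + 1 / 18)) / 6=43 / 27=1.59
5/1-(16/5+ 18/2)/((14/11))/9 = 2479/630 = 3.93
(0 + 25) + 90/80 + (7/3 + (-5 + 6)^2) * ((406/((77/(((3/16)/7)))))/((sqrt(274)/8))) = 145 * sqrt(274)/10549 + 209/8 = 26.35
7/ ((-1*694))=-7/ 694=-0.01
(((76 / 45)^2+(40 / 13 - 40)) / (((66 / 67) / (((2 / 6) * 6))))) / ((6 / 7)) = -210325864 / 2606175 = -80.70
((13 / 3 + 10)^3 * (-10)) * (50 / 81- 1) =24647170 / 2187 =11269.85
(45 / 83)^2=0.29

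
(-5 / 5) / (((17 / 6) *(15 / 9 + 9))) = -0.03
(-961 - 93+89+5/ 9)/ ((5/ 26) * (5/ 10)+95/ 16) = -361088/ 2259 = -159.84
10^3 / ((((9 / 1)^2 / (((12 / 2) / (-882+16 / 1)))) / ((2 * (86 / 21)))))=-172000 / 245511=-0.70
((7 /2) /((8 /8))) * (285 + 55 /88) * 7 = 111965 /16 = 6997.81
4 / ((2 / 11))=22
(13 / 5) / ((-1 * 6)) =-13 / 30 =-0.43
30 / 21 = 1.43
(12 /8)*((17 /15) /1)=17 /10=1.70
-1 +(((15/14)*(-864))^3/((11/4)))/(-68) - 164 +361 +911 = 272168796087/64141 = 4243288.94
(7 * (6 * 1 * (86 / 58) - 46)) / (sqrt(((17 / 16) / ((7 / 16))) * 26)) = -32.69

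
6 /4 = 3 /2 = 1.50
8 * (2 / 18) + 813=7325 / 9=813.89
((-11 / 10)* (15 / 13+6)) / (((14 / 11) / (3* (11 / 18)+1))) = -63767 / 3640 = -17.52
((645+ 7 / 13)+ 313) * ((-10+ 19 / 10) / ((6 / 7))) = -2355129 / 260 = -9058.19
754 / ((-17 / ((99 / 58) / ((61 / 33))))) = -42471 / 1037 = -40.96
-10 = -10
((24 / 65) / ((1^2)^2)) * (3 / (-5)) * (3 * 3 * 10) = -1296 / 65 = -19.94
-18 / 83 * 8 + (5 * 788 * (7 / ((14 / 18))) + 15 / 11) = 32374641 / 913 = 35459.63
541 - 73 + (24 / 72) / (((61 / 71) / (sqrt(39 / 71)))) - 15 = sqrt(2769) / 183 + 453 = 453.29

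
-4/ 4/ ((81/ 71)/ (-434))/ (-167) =-30814/ 13527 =-2.28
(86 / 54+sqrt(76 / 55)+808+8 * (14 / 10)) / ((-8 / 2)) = -110807 / 540 - sqrt(1045) / 110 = -205.49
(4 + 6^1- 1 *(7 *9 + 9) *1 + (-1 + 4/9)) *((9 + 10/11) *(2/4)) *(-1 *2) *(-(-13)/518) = 797771/51282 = 15.56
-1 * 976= -976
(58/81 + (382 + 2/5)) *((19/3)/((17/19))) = 56013482/20655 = 2711.86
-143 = -143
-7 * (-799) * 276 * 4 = 6174672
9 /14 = 0.64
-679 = -679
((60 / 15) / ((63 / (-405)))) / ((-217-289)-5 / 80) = 0.05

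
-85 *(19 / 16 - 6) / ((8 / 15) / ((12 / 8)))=1150.49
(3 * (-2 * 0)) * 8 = 0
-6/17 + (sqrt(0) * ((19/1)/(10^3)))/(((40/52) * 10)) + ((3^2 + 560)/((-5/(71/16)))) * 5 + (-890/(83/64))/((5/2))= -63208205/22576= -2799.80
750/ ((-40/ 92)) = -1725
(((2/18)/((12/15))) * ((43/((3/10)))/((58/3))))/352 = 0.00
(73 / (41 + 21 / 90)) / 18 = 0.10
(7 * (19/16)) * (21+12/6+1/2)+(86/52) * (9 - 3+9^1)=91583/416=220.15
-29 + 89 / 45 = -27.02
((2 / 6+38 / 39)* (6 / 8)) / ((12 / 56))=119 / 26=4.58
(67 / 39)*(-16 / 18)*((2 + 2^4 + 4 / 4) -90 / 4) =5.34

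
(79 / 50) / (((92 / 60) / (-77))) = -18249 / 230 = -79.34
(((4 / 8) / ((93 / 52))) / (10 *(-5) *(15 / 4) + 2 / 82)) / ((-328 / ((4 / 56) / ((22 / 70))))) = 65 / 62906316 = 0.00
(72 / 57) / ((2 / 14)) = 168 / 19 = 8.84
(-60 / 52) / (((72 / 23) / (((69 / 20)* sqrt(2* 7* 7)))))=-3703* sqrt(2) / 416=-12.59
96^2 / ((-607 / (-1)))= 9216 / 607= 15.18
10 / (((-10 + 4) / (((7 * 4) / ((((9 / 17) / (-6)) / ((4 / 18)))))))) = 9520 / 81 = 117.53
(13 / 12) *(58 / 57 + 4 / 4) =1495 / 684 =2.19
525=525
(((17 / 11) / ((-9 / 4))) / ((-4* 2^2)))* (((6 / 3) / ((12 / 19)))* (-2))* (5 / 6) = -1615 / 7128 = -0.23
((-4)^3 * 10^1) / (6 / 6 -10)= 71.11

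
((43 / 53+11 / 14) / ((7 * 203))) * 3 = 3555 / 1054382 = 0.00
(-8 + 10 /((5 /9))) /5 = 2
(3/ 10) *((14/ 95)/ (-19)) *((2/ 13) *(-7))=294/ 117325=0.00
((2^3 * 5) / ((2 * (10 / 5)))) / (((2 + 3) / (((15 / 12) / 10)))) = 1 / 4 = 0.25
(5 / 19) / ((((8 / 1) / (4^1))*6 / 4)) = 5 / 57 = 0.09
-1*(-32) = 32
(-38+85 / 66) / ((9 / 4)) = -4846 / 297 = -16.32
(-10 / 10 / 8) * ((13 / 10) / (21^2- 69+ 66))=-13 / 35040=-0.00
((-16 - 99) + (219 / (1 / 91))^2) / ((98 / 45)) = 8936210835 / 49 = 182371649.69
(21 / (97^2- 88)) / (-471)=-7 / 1463397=-0.00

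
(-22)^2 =484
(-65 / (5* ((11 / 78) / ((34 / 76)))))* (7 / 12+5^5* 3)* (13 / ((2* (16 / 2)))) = -4202023943 / 13376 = -314146.53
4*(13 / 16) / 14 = 13 / 56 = 0.23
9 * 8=72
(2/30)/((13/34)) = 34/195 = 0.17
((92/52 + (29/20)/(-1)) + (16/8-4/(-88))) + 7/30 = 22291/8580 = 2.60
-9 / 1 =-9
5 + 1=6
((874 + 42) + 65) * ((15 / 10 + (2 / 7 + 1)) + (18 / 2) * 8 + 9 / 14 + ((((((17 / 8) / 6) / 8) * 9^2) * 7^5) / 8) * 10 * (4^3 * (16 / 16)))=264878514099 / 56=4729973466.05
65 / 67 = 0.97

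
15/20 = 0.75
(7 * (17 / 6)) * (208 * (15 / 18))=30940 / 9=3437.78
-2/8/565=-1/2260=-0.00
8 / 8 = 1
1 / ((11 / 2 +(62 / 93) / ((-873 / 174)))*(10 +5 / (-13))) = 0.02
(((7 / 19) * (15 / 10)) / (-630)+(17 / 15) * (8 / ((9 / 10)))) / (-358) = -103351 / 3673080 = -0.03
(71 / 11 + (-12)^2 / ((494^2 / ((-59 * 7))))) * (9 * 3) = 112538457 / 671099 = 167.69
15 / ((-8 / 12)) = -45 / 2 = -22.50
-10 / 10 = -1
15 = 15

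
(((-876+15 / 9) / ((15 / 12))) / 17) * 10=-20984 / 51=-411.45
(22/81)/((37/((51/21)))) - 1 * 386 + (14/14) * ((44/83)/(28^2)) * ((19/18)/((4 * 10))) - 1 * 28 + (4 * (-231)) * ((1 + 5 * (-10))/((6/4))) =116115444397277/3900415680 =29770.02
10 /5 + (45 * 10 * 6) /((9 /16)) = 4802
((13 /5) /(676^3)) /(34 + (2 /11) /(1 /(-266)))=-11 /18772574080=-0.00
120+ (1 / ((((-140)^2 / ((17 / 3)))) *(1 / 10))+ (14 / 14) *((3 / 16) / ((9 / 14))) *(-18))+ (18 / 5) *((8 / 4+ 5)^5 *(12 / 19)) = 856413421 / 22344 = 38328.56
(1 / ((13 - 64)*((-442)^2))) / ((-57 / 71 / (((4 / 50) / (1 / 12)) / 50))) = 71 / 29579330625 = 0.00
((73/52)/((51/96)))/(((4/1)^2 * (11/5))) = 365/4862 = 0.08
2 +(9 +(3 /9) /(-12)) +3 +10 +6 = 1079 /36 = 29.97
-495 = -495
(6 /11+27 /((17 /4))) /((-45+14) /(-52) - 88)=-4472 /56661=-0.08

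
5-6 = -1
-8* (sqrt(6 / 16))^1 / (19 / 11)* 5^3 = -2750* sqrt(6) / 19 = -354.53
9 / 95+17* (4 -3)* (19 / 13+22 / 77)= 257604 / 8645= 29.80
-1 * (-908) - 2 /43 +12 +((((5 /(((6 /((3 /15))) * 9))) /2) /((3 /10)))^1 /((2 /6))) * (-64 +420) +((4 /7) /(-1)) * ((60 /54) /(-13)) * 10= 100728176 /105651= 953.40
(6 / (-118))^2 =9 / 3481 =0.00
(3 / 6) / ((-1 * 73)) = -1 / 146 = -0.01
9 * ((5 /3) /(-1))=-15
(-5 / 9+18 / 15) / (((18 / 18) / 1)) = 29 / 45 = 0.64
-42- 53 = -95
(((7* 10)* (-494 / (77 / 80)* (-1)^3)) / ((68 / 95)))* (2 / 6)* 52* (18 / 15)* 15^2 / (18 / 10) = 24403600000 / 187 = 130500534.76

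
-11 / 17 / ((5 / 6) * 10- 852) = 33 / 43027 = 0.00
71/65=1.09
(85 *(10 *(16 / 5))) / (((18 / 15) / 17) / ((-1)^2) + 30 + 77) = 231200 / 9101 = 25.40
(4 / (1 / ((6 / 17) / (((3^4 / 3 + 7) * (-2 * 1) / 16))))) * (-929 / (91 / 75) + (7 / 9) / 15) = 17704448 / 69615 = 254.32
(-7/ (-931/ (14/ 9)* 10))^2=1/ 731025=0.00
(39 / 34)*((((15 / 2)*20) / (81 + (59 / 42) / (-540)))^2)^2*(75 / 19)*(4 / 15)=52239840724038240000000000000 / 3678400443661747768559261363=14.20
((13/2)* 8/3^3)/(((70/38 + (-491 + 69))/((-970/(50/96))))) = 3066752/359235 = 8.54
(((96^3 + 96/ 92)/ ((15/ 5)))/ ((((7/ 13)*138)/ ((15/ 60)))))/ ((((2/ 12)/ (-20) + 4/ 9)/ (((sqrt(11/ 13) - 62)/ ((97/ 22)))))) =-1804138084320/ 56392987 + 2238384720*sqrt(143)/ 56392987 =-31517.59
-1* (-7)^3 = 343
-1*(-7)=7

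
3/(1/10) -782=-752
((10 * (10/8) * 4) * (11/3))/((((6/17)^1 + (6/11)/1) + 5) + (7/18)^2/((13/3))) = 1925352/62311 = 30.90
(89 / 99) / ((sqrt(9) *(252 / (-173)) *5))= -15397 / 374220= -0.04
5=5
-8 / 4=-2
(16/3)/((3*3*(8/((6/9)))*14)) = 2/567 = 0.00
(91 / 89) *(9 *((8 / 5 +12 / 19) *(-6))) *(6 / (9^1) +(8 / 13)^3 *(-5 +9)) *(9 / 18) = -140745528 / 1428895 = -98.50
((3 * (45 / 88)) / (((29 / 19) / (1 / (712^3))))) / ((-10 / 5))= -2565 / 1842258829312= -0.00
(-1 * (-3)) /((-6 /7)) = -7 /2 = -3.50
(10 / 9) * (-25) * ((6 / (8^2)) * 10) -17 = -1033 / 24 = -43.04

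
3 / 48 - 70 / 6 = -557 / 48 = -11.60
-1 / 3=-0.33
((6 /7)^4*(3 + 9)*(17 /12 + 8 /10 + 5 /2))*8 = 244.41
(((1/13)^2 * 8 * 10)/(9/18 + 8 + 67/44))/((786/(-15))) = -8800/9763299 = -0.00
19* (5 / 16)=95 / 16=5.94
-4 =-4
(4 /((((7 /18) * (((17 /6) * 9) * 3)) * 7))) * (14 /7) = 32 /833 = 0.04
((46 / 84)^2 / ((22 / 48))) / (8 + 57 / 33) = 1058 / 15729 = 0.07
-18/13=-1.38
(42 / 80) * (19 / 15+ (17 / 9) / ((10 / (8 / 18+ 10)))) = 1148 / 675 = 1.70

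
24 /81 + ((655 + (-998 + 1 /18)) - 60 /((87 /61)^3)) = -478507387 /1317006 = -363.33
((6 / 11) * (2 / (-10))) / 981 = -2 / 17985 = -0.00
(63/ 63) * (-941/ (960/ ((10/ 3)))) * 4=-941/ 72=-13.07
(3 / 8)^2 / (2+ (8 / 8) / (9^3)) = 6561 / 93376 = 0.07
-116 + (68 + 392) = 344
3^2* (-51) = -459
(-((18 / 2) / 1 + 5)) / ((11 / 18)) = -252 / 11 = -22.91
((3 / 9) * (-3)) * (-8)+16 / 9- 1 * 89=-713 / 9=-79.22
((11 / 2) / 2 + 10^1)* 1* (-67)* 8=-6834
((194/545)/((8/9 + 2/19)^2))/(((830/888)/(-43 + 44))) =629675694/1634114375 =0.39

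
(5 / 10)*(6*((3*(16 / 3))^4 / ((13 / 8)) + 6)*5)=7865490 / 13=605037.69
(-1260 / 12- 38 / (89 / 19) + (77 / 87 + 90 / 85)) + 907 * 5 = 582313367 / 131631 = 4423.83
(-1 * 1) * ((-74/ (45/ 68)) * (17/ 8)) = 10693/ 45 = 237.62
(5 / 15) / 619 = 1 / 1857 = 0.00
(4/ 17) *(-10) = -40/ 17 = -2.35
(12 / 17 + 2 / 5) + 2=264 / 85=3.11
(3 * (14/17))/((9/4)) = 56/51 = 1.10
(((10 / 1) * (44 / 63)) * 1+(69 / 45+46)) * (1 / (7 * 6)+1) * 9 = 738439 / 1470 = 502.34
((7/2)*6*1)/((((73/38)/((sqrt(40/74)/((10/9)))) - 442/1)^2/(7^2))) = 120355956/(151164 - 73*sqrt(185))^2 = 0.01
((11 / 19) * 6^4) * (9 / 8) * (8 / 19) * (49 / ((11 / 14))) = 8001504 / 361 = 22164.83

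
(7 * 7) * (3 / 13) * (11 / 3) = 539 / 13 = 41.46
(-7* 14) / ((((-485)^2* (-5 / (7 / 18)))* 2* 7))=49 / 21170250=0.00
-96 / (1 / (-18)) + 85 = 1813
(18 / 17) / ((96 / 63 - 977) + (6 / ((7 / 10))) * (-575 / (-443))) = -167454 / 152513035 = -0.00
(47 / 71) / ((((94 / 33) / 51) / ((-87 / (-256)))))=146421 / 36352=4.03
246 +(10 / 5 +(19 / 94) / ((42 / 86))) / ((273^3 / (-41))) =9880301285503 / 40163827158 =246.00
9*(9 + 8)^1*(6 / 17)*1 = 54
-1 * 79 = -79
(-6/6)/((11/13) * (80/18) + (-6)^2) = -0.03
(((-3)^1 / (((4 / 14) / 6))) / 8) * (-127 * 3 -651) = 8127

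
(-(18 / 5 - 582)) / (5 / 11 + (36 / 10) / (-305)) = 9702660 / 7427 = 1306.40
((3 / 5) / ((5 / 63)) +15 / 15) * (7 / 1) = 59.92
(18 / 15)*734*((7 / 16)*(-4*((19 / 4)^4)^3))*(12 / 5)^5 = -4145098393742025386961 / 256000000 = -16191790600554.79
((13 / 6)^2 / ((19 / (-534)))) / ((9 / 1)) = -15041 / 1026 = -14.66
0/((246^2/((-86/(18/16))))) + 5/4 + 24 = 101/4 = 25.25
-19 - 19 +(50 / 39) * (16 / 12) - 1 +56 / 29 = -119975 / 3393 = -35.36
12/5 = 2.40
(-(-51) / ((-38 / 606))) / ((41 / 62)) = -1229.89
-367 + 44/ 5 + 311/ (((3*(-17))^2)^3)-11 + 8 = -31778895767051/ 87981439005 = -361.20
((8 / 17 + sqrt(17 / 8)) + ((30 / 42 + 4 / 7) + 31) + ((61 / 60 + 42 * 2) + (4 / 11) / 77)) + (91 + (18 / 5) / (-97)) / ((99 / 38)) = sqrt(34) / 4 + 7677590645 / 50281308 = 154.15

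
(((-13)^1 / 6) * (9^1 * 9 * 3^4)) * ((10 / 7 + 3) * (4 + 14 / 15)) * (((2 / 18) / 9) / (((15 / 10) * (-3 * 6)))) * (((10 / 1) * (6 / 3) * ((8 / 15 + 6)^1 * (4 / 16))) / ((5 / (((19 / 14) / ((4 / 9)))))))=283309 / 100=2833.09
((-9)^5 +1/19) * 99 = -111071070/19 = -5845845.79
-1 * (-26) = 26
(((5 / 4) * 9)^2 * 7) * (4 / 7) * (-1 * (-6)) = 3037.50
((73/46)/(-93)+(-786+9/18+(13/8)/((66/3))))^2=87433220114005921/141725143296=616921.02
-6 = -6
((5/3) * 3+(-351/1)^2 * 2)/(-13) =-246407/13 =-18954.38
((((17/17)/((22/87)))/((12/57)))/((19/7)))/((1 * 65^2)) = 609/371800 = 0.00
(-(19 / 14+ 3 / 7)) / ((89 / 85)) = -2125 / 1246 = -1.71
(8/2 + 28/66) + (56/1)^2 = 103634/33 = 3140.42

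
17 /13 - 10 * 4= -503 /13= -38.69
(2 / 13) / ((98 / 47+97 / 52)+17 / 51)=1128 / 31409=0.04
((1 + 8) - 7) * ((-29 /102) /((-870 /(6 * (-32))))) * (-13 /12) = 0.14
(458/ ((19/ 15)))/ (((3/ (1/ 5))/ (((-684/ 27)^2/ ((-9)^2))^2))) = 804204032/ 531441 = 1513.25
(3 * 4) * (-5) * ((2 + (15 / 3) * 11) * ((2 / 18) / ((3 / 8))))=-3040 / 3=-1013.33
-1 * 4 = -4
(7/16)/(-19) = -7/304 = -0.02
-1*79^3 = -493039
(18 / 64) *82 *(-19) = -7011 / 16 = -438.19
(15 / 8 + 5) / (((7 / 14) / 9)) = 495 / 4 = 123.75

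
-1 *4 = -4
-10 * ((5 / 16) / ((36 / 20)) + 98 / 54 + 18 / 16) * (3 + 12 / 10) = -9415 / 72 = -130.76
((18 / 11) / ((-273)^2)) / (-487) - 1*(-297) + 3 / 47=619372707860 / 2084981899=297.06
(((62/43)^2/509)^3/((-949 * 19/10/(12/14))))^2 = 11614560344632439355801600/11070414134637994198143743697788451305401825849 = 0.00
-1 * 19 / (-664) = 19 / 664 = 0.03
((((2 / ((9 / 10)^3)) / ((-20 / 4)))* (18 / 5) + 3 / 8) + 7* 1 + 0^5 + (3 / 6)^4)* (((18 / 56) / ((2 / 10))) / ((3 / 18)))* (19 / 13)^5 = 351.26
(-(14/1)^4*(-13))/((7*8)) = 8918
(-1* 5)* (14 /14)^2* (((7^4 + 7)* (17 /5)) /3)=-40936 /3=-13645.33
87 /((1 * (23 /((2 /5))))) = 174 /115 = 1.51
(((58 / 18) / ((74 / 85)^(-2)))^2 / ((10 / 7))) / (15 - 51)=-22066371614 / 190271278125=-0.12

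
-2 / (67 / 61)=-1.82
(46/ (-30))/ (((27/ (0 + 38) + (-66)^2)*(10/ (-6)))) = 874/ 4138875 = 0.00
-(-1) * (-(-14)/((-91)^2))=2/1183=0.00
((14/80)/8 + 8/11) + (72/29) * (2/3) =245433/102080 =2.40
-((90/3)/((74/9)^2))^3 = -0.09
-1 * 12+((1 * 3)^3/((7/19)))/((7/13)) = 6081/49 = 124.10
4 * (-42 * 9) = -1512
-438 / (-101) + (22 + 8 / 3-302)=-82718 / 303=-273.00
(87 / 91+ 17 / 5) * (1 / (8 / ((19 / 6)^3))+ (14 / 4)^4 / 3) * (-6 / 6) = -18491069 / 78624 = -235.18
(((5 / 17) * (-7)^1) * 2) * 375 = -26250 / 17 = -1544.12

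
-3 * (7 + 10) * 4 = -204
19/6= 3.17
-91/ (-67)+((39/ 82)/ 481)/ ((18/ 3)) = 552255/ 406556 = 1.36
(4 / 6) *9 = 6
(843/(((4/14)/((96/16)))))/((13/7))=123921/13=9532.38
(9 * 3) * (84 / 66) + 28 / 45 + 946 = 485588 / 495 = 980.99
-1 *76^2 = -5776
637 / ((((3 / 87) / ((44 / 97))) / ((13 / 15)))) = 7262.24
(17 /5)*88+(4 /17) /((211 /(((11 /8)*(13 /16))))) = 171717579 /573920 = 299.20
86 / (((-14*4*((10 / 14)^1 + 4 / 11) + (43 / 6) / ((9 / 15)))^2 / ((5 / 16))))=2107215 / 183821138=0.01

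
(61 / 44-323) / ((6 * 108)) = -4717 / 9504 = -0.50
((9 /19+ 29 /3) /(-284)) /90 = -289 /728460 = -0.00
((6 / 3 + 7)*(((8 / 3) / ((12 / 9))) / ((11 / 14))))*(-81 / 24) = -1701 / 22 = -77.32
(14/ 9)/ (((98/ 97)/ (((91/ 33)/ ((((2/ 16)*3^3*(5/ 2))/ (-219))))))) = -110.20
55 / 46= 1.20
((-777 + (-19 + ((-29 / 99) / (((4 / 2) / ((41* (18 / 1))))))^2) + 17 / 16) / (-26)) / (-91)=4.60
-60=-60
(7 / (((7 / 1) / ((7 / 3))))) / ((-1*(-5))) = 7 / 15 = 0.47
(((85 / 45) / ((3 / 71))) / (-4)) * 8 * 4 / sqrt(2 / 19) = -1102.29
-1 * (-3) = 3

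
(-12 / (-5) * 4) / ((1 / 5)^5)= 30000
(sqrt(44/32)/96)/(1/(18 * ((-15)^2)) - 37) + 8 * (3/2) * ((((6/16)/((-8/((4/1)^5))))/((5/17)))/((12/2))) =-1632/5 - 675 * sqrt(22)/9590336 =-326.40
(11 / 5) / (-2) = -11 / 10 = -1.10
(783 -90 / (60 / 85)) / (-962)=-1311 / 1924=-0.68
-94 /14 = -47 /7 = -6.71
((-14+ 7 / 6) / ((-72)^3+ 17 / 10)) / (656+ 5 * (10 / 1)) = 55 / 1129336662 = 0.00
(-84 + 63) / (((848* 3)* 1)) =-7 / 848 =-0.01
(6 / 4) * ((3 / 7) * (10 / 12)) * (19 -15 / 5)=8.57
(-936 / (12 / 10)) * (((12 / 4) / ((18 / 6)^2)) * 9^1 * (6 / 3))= -4680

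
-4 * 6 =-24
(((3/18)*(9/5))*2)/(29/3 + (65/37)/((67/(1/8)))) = 178488/2876615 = 0.06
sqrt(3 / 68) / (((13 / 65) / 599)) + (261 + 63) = 324 + 2995* sqrt(51) / 34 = 953.08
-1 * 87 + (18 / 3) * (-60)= -447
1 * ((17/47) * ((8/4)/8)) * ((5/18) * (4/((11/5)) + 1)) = 0.07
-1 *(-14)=14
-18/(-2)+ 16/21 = 205/21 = 9.76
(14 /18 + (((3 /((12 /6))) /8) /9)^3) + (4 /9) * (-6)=-1.89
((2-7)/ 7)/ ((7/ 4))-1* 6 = -314/ 49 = -6.41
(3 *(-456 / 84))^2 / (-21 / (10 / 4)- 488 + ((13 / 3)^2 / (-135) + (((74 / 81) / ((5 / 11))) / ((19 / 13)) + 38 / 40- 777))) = -1200050640 / 5751810757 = -0.21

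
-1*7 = -7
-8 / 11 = -0.73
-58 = -58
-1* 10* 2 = -20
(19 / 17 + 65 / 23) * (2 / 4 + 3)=5397 / 391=13.80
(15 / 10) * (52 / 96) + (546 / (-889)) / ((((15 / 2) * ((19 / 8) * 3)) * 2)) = 467207 / 579120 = 0.81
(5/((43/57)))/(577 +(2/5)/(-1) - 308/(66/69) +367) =475/44548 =0.01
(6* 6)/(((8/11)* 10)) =4.95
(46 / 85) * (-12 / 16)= -69 / 170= -0.41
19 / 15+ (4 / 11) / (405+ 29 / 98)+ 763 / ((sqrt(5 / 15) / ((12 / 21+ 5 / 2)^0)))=8307151 / 6553635+ 763 *sqrt(3)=1322.82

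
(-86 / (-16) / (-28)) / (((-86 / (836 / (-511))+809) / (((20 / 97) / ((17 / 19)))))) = -170753 / 3325630644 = -0.00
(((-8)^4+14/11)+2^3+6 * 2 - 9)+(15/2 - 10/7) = 633609/154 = 4114.34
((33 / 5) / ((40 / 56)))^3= 12326391 / 15625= 788.89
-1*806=-806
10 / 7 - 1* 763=-5331 / 7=-761.57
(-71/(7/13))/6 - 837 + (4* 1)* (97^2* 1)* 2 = 3125347/42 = 74413.02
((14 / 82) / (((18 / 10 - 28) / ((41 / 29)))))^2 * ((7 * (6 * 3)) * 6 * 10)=9261000 / 14432401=0.64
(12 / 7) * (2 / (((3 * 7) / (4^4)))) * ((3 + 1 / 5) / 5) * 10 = 65536 / 245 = 267.49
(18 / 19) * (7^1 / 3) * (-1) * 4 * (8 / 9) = -7.86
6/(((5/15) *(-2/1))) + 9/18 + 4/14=-115/14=-8.21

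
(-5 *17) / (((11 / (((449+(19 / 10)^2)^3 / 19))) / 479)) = -755017242760033083 / 41800000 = -18062613463.16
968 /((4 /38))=9196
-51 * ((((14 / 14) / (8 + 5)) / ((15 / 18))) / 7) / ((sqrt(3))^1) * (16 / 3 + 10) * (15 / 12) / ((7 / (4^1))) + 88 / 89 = 88 / 89-1564 * sqrt(3) / 637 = -3.26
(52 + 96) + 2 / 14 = 1037 / 7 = 148.14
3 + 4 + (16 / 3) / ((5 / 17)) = 377 / 15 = 25.13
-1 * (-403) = 403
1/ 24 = 0.04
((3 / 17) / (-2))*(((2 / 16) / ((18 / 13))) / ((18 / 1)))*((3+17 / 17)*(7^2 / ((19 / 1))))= -637 / 139536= -0.00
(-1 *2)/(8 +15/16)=-32/143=-0.22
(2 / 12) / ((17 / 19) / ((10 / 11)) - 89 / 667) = 63365 / 323457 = 0.20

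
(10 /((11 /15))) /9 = 50 /33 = 1.52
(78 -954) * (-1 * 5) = 4380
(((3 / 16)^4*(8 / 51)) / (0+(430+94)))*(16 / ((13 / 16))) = 27 / 3705728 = 0.00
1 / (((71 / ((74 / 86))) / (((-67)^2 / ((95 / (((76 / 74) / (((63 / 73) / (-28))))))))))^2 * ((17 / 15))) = 6872660723776 / 21391256655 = 321.28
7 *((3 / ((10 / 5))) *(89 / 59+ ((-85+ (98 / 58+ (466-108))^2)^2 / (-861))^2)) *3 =1178202228962142786703046080870199 / 99227877982118038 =11873701755211049.36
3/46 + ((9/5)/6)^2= 357/2300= 0.16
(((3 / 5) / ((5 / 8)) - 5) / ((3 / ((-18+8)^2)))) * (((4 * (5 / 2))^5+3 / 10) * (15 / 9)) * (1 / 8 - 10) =7979023937 / 36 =221639553.81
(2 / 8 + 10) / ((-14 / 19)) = -13.91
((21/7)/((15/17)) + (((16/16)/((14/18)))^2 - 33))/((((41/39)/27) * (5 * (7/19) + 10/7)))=-219.45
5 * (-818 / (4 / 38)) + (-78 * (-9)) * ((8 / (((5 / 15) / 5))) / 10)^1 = -30431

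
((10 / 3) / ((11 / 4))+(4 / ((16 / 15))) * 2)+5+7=1367 / 66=20.71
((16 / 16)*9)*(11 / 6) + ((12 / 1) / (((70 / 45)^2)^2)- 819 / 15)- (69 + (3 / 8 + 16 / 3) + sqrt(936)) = -31911847 / 288120- 6*sqrt(26) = -141.35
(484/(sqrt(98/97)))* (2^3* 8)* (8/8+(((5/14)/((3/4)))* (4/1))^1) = 944768* sqrt(194)/147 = 89517.66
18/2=9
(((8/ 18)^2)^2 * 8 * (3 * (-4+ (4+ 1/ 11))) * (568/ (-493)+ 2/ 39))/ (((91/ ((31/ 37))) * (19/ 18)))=-141451264/ 173042826957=-0.00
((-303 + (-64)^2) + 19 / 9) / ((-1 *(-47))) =34156 / 423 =80.75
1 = 1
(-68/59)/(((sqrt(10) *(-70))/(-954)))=-16218 *sqrt(10)/10325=-4.97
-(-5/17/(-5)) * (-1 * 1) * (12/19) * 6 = 72/323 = 0.22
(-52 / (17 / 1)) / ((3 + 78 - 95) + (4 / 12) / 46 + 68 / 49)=351624 / 1448995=0.24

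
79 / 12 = 6.58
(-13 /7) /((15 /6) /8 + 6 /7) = -1.59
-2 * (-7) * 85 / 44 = 595 / 22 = 27.05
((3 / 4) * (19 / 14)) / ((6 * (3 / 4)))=19 / 84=0.23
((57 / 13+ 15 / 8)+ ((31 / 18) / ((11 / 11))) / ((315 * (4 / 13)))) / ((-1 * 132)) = -231353 / 4864860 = -0.05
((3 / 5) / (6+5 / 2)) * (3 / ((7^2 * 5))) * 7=18 / 2975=0.01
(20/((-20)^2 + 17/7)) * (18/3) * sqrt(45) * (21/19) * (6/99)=3920 * sqrt(5)/65417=0.13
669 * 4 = 2676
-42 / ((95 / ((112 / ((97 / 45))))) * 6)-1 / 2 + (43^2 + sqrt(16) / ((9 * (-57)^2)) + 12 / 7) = 73318650287 / 39709278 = 1846.39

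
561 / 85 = 33 / 5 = 6.60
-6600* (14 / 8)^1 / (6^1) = -1925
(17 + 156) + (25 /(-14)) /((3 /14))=494 /3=164.67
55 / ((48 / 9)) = 165 / 16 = 10.31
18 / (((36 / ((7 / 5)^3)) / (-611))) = -209573 / 250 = -838.29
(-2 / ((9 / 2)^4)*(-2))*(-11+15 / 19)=-12416 / 124659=-0.10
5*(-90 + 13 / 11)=-4885 / 11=-444.09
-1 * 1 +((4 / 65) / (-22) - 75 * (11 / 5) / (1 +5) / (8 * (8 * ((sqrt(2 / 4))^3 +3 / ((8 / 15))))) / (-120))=-184994217 / 184595840 - 11 * sqrt(2) / 387264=-1.00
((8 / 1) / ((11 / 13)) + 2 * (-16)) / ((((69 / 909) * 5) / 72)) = -5410368 / 1265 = -4276.97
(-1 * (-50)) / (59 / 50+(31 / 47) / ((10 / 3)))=58750 / 1619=36.29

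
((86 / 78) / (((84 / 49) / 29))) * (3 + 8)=205.17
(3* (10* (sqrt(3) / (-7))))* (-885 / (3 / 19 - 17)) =-390.06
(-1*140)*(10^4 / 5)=-280000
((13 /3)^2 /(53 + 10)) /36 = 169 /20412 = 0.01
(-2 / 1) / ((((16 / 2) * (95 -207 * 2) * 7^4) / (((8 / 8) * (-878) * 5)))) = -0.00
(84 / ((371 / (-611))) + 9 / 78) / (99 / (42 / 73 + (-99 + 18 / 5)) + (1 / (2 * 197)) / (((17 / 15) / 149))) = 2453127988783 / 12606912045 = 194.59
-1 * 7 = -7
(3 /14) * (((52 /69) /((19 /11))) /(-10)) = -143 /15295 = -0.01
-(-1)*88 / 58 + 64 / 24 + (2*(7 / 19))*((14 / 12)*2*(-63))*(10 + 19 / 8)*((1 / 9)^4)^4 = 632863586473931687 / 151261351712202132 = 4.18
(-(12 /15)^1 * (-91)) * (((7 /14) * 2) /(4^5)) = 91 /1280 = 0.07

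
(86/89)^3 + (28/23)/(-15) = 199700188/243214305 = 0.82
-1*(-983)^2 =-966289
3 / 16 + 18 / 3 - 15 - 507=-8253 / 16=-515.81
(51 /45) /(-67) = -0.02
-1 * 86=-86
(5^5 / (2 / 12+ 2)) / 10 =1875 / 13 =144.23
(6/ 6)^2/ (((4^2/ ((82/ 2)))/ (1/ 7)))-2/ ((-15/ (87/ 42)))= 1079/ 1680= 0.64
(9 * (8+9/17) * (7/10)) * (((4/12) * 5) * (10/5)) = 3045/17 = 179.12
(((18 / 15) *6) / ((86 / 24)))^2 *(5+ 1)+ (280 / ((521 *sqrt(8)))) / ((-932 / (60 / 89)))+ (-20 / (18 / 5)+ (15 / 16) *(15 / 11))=1460500121 / 73220400- 1050 *sqrt(2) / 10803977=19.95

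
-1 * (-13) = 13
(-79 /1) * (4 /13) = -316 /13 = -24.31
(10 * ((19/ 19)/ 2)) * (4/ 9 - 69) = -3085/ 9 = -342.78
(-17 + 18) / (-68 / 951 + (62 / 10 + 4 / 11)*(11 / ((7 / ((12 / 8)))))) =66570 / 1025173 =0.06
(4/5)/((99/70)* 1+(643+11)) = 0.00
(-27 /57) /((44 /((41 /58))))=-369 /48488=-0.01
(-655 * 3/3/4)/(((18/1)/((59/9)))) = -38645/648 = -59.64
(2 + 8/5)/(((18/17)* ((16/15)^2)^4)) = 8713828125/4294967296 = 2.03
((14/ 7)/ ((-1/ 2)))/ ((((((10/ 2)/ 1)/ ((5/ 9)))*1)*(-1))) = 4/ 9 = 0.44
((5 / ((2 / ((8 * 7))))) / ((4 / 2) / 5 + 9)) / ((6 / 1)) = 350 / 141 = 2.48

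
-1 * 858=-858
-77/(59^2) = -77/3481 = -0.02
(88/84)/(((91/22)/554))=268136/1911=140.31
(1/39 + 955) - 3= 952.03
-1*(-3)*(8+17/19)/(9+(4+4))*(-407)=-206349/323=-638.85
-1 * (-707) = 707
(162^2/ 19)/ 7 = 26244/ 133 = 197.32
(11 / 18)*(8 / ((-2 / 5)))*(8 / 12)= -220 / 27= -8.15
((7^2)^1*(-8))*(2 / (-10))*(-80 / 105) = -896 / 15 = -59.73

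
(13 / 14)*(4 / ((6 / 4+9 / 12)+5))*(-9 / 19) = -936 / 3857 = -0.24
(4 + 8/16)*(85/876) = 255/584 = 0.44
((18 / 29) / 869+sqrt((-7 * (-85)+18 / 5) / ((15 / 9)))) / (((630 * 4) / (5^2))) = 5 / 705628+sqrt(8979) / 504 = 0.19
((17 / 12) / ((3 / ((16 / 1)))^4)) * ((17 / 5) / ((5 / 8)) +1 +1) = 17268736 / 2025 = 8527.77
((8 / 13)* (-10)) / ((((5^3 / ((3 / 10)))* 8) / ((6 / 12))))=-3 / 3250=-0.00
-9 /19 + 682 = 12949 /19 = 681.53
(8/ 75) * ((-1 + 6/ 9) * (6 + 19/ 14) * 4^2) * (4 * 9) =-26368/ 175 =-150.67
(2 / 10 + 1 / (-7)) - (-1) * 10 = 352 / 35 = 10.06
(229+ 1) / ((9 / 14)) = 3220 / 9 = 357.78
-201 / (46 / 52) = -5226 / 23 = -227.22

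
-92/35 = -2.63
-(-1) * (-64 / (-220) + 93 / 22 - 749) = -81893 / 110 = -744.48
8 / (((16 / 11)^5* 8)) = 161051 / 1048576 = 0.15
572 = 572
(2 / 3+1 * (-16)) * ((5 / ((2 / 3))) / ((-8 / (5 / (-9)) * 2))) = -575 / 144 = -3.99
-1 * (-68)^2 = -4624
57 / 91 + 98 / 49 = 239 / 91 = 2.63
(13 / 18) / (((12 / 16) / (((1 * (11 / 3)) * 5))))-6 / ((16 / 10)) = 4505 / 324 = 13.90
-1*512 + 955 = 443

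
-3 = -3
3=3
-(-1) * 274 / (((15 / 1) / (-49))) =-13426 / 15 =-895.07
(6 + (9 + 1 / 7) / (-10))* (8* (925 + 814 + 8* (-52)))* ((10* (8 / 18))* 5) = 1196160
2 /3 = 0.67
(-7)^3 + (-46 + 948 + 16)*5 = 4247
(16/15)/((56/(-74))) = -148/105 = -1.41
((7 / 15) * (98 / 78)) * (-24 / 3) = -4.69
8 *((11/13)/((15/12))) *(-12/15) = -4.33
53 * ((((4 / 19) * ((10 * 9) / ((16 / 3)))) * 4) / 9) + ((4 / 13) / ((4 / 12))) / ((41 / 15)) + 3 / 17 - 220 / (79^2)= 90428609171 / 1074444319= 84.16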